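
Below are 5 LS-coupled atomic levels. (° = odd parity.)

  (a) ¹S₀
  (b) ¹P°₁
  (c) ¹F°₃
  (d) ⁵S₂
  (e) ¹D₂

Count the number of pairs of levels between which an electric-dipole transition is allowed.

3

(a)–(b): allowed.
(a)–(c): forbidden (ΔL, ΔJ).
(a)–(d): forbidden (parity, ΔS, ΔL, ΔJ).
(a)–(e): forbidden (parity, ΔL, ΔJ).
(b)–(c): forbidden (parity, ΔL, ΔJ).
(b)–(d): forbidden (ΔS).
(b)–(e): allowed.
(c)–(d): forbidden (ΔS, ΔL).
(c)–(e): allowed.
(d)–(e): forbidden (parity, ΔS, ΔL).
Allowed pairs: 3 of 10.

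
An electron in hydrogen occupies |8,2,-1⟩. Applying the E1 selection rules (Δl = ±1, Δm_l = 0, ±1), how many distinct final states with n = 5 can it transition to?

5

E1 requires Δl = ±1, so l_f ∈ {1, 3}; with 0 ≤ l_f ≤ n_f−1 = 4, the allowed l_f values are {1, 3}.
For l_f = 1: m_f ∈ {m_i−1, m_i, m_i+1} ∩ [−1, 1] = {-1, 0} → 2 states.
For l_f = 3: m_f ∈ {m_i−1, m_i, m_i+1} ∩ [−3, 3] = {-2, -1, 0} → 3 states.
Total: 5.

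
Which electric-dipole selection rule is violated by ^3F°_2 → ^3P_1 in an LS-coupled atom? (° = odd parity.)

Reading off the term symbols: S 1→1, L 3→1, J 2→1, parity odd→even.
ΔJ = 0, ±1 (not J=0↔0): J: 2 → 1, ΔJ = -1 — satisfied.
Parity must change: odd → even — satisfied.
ΔL = 0, ±1 (not L=0↔0): L: 3 → 1, ΔL = -2 — violated.
ΔS = 0: S: 1 → 1 — satisfied.

the ΔL = 0, ±1 rule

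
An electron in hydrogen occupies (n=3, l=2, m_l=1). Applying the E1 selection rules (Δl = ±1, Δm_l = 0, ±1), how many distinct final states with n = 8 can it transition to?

E1 requires Δl = ±1, so l_f ∈ {1, 3}; with 0 ≤ l_f ≤ n_f−1 = 7, the allowed l_f values are {1, 3}.
For l_f = 1: m_f ∈ {m_i−1, m_i, m_i+1} ∩ [−1, 1] = {0, 1} → 2 states.
For l_f = 3: m_f ∈ {m_i−1, m_i, m_i+1} ∩ [−3, 3] = {0, 1, 2} → 3 states.
Total: 5.

5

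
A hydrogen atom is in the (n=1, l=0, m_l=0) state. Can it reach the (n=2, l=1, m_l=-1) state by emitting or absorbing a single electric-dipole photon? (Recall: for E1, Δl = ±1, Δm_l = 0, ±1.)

Δl = 1 − 0 = +1; the E1 rule Δl = ±1 is ok.
Δm_l = -1 − (0) = -1. E1 requires Δm_l = 0, ±1: ok.
All E1 selection rules are satisfied.

allowed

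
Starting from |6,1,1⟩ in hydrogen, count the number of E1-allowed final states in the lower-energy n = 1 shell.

E1 requires Δl = ±1, so l_f ∈ {0, 2}; with 0 ≤ l_f ≤ n_f−1 = 0, the allowed l_f values are {0}.
For l_f = 0: m_f ∈ {m_i−1, m_i, m_i+1} ∩ [−0, 0] = {0} → 1 state.
Total: 1.

1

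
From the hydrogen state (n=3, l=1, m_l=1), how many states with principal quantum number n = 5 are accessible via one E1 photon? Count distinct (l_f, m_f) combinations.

4

E1 requires Δl = ±1, so l_f ∈ {0, 2}; with 0 ≤ l_f ≤ n_f−1 = 4, the allowed l_f values are {0, 2}.
For l_f = 0: m_f ∈ {m_i−1, m_i, m_i+1} ∩ [−0, 0] = {0} → 1 state.
For l_f = 2: m_f ∈ {m_i−1, m_i, m_i+1} ∩ [−2, 2] = {0, 1, 2} → 3 states.
Total: 4.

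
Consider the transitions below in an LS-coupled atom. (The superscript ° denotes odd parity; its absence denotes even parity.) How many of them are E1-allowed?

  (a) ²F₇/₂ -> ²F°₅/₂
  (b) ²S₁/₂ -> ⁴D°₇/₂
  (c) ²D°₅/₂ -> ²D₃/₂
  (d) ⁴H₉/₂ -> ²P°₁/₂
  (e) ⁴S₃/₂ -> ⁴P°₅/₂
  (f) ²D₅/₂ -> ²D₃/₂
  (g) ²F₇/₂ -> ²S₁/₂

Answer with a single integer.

3

(a) allowed
(b) forbidden (ΔS, ΔL, ΔJ fail)
(c) allowed
(d) forbidden (ΔS, ΔL, ΔJ fail)
(e) allowed
(f) forbidden (parity fails)
(g) forbidden (parity, ΔL, ΔJ fail)
Total allowed: 3 of 7.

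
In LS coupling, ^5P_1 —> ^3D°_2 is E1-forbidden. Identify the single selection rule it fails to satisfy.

Initial level: S=2, L=1, J=1, parity even. Final level: S=1, L=2, J=2, parity odd.
Parity must change: even → odd — passes.
ΔS = 0: S: 2 → 1 — fails.
ΔL = 0, ±1 (not L=0↔0): L: 1 → 2, ΔL = +1 — passes.
ΔJ = 0, ±1 (not J=0↔0): J: 1 → 2, ΔJ = +1 — passes.

the ΔS = 0 rule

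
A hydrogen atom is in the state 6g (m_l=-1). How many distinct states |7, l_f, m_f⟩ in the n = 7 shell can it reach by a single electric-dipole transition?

6

E1 requires Δl = ±1, so l_f ∈ {3, 5}; with 0 ≤ l_f ≤ n_f−1 = 6, the allowed l_f values are {3, 5}.
For l_f = 3: m_f ∈ {m_i−1, m_i, m_i+1} ∩ [−3, 3] = {-2, -1, 0} → 3 states.
For l_f = 5: m_f ∈ {m_i−1, m_i, m_i+1} ∩ [−5, 5] = {-2, -1, 0} → 3 states.
Total: 6.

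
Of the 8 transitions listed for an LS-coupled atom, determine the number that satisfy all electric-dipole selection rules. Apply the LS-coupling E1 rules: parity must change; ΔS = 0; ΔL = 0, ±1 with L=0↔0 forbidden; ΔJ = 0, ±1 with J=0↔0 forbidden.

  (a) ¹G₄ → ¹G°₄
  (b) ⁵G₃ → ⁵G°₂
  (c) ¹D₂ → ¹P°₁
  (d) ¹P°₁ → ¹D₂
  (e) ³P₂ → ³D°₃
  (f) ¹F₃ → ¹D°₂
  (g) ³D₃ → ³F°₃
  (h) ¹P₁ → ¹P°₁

(a) allowed
(b) allowed
(c) allowed
(d) allowed
(e) allowed
(f) allowed
(g) allowed
(h) allowed
Total allowed: 8 of 8.

8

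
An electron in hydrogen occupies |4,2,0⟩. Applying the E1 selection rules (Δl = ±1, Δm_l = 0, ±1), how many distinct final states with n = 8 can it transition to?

6

E1 requires Δl = ±1, so l_f ∈ {1, 3}; with 0 ≤ l_f ≤ n_f−1 = 7, the allowed l_f values are {1, 3}.
For l_f = 1: m_f ∈ {m_i−1, m_i, m_i+1} ∩ [−1, 1] = {-1, 0, 1} → 3 states.
For l_f = 3: m_f ∈ {m_i−1, m_i, m_i+1} ∩ [−3, 3] = {-1, 0, 1} → 3 states.
Total: 6.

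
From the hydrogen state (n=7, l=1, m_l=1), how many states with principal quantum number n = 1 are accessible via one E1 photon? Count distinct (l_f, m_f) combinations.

1

E1 requires Δl = ±1, so l_f ∈ {0, 2}; with 0 ≤ l_f ≤ n_f−1 = 0, the allowed l_f values are {0}.
For l_f = 0: m_f ∈ {m_i−1, m_i, m_i+1} ∩ [−0, 0] = {0} → 1 state.
Total: 1.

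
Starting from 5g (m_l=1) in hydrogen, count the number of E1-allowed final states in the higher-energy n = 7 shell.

6

E1 requires Δl = ±1, so l_f ∈ {3, 5}; with 0 ≤ l_f ≤ n_f−1 = 6, the allowed l_f values are {3, 5}.
For l_f = 3: m_f ∈ {m_i−1, m_i, m_i+1} ∩ [−3, 3] = {0, 1, 2} → 3 states.
For l_f = 5: m_f ∈ {m_i−1, m_i, m_i+1} ∩ [−5, 5] = {0, 1, 2} → 3 states.
Total: 6.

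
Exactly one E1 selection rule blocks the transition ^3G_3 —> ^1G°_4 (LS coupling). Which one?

the ΔS = 0 rule

ΔJ = 0, ±1 (not J=0↔0): J: 3 → 4, ΔJ = +1 — ok.
Parity must change: even → odd — ok.
ΔL = 0, ±1 (not L=0↔0): L: 4 → 4, ΔL = +0 — ok.
ΔS = 0: S: 1 → 0 — fails.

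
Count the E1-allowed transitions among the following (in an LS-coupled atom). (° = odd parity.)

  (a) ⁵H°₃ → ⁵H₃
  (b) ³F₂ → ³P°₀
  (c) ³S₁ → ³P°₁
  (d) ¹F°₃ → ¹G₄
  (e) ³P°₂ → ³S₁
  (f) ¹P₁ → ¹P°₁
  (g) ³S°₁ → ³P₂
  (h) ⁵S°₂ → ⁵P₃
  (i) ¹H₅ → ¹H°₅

8

(a) allowed
(b) forbidden (ΔL, ΔJ fail)
(c) allowed
(d) allowed
(e) allowed
(f) allowed
(g) allowed
(h) allowed
(i) allowed
Total allowed: 8 of 9.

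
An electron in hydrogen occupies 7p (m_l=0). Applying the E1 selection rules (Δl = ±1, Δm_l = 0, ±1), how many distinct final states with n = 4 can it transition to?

4

E1 requires Δl = ±1, so l_f ∈ {0, 2}; with 0 ≤ l_f ≤ n_f−1 = 3, the allowed l_f values are {0, 2}.
For l_f = 0: m_f ∈ {m_i−1, m_i, m_i+1} ∩ [−0, 0] = {0} → 1 state.
For l_f = 2: m_f ∈ {m_i−1, m_i, m_i+1} ∩ [−2, 2] = {-1, 0, 1} → 3 states.
Total: 4.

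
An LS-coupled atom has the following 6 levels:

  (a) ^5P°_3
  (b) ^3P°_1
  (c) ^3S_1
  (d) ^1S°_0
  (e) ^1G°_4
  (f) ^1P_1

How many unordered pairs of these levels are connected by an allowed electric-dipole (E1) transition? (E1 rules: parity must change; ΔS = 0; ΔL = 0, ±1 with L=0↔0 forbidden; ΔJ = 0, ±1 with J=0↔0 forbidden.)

(a)–(b): forbidden (parity, ΔS, ΔJ).
(a)–(c): forbidden (ΔS, ΔJ).
(a)–(d): forbidden (parity, ΔS, ΔJ).
(a)–(e): forbidden (parity, ΔS, ΔL).
(a)–(f): forbidden (ΔS, ΔJ).
(b)–(c): allowed.
(b)–(d): forbidden (parity, ΔS).
(b)–(e): forbidden (parity, ΔS, ΔL, ΔJ).
(b)–(f): forbidden (ΔS).
(c)–(d): forbidden (ΔS, ΔL).
(c)–(e): forbidden (ΔS, ΔL, ΔJ).
(c)–(f): forbidden (parity, ΔS).
(d)–(e): forbidden (parity, ΔL, ΔJ).
(d)–(f): allowed.
(e)–(f): forbidden (ΔL, ΔJ).
Allowed pairs: 2 of 15.

2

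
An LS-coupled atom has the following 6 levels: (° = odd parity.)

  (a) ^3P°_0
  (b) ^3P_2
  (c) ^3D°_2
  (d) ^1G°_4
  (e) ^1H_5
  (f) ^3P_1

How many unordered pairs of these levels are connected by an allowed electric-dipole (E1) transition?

4

(a)–(b): forbidden (ΔJ).
(a)–(c): forbidden (parity, ΔJ).
(a)–(d): forbidden (parity, ΔS, ΔL, ΔJ).
(a)–(e): forbidden (ΔS, ΔL, ΔJ).
(a)–(f): allowed.
(b)–(c): allowed.
(b)–(d): forbidden (ΔS, ΔL, ΔJ).
(b)–(e): forbidden (parity, ΔS, ΔL, ΔJ).
(b)–(f): forbidden (parity).
(c)–(d): forbidden (parity, ΔS, ΔL, ΔJ).
(c)–(e): forbidden (ΔS, ΔL, ΔJ).
(c)–(f): allowed.
(d)–(e): allowed.
(d)–(f): forbidden (ΔS, ΔL, ΔJ).
(e)–(f): forbidden (parity, ΔS, ΔL, ΔJ).
Allowed pairs: 4 of 15.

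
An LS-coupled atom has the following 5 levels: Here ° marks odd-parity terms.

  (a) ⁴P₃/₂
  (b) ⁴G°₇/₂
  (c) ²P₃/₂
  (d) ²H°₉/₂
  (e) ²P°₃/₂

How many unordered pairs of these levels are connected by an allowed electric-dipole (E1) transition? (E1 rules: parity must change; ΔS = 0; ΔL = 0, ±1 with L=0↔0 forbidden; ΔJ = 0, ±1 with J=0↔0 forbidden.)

1

(a)–(b): forbidden (ΔL, ΔJ).
(a)–(c): forbidden (parity, ΔS).
(a)–(d): forbidden (ΔS, ΔL, ΔJ).
(a)–(e): forbidden (ΔS).
(b)–(c): forbidden (ΔS, ΔL, ΔJ).
(b)–(d): forbidden (parity, ΔS).
(b)–(e): forbidden (parity, ΔS, ΔL, ΔJ).
(c)–(d): forbidden (ΔL, ΔJ).
(c)–(e): allowed.
(d)–(e): forbidden (parity, ΔL, ΔJ).
Allowed pairs: 1 of 10.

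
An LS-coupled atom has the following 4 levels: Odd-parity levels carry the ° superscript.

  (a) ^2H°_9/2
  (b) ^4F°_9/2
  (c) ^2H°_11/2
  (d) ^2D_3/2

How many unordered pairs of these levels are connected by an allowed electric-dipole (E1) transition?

0

(a)–(b): forbidden (parity, ΔS, ΔL).
(a)–(c): forbidden (parity).
(a)–(d): forbidden (ΔL, ΔJ).
(b)–(c): forbidden (parity, ΔS, ΔL).
(b)–(d): forbidden (ΔS, ΔJ).
(c)–(d): forbidden (ΔL, ΔJ).
Allowed pairs: 0 of 6.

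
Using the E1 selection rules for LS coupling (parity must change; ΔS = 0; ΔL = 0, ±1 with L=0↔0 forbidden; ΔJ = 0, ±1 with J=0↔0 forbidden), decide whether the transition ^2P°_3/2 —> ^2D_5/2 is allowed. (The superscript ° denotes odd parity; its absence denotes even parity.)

Initial level: S=1/2, L=1, J=3/2, parity odd. Final level: S=1/2, L=2, J=5/2, parity even.
ΔJ = 0, ±1 (not J=0↔0): J: 3/2 → 5/2, ΔJ = +1 — satisfied.
ΔL = 0, ±1 (not L=0↔0): L: 1 → 2, ΔL = +1 — satisfied.
Parity must change: odd → even — satisfied.
ΔS = 0: S: 1/2 → 1/2 — satisfied.
All four E1 rules are satisfied.

allowed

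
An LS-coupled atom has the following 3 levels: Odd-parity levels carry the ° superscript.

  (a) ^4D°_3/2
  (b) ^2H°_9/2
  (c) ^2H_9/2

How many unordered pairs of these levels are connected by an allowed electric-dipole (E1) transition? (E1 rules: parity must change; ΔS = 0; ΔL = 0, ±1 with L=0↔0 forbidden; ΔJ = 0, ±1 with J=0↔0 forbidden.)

(a)–(b): forbidden (parity, ΔS, ΔL, ΔJ).
(a)–(c): forbidden (ΔS, ΔL, ΔJ).
(b)–(c): allowed.
Allowed pairs: 1 of 3.

1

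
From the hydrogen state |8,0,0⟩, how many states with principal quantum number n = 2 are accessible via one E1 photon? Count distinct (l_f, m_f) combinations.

E1 requires Δl = ±1, so l_f ∈ {-1, 1}; with 0 ≤ l_f ≤ n_f−1 = 1, the allowed l_f values are {1}.
For l_f = 1: m_f ∈ {m_i−1, m_i, m_i+1} ∩ [−1, 1] = {-1, 0, 1} → 3 states.
Total: 3.

3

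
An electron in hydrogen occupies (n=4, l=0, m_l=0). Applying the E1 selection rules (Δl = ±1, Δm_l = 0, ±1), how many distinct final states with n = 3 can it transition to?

3

E1 requires Δl = ±1, so l_f ∈ {-1, 1}; with 0 ≤ l_f ≤ n_f−1 = 2, the allowed l_f values are {1}.
For l_f = 1: m_f ∈ {m_i−1, m_i, m_i+1} ∩ [−1, 1] = {-1, 0, 1} → 3 states.
Total: 3.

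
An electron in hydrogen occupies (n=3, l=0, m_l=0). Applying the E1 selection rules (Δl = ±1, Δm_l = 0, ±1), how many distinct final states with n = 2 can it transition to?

E1 requires Δl = ±1, so l_f ∈ {-1, 1}; with 0 ≤ l_f ≤ n_f−1 = 1, the allowed l_f values are {1}.
For l_f = 1: m_f ∈ {m_i−1, m_i, m_i+1} ∩ [−1, 1] = {-1, 0, 1} → 3 states.
Total: 3.

3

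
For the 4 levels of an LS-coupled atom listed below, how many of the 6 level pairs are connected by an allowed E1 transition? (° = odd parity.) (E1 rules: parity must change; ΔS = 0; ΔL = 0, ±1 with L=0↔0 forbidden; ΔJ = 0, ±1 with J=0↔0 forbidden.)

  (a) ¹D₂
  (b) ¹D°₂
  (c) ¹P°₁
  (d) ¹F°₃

(a)–(b): allowed.
(a)–(c): allowed.
(a)–(d): allowed.
(b)–(c): forbidden (parity).
(b)–(d): forbidden (parity).
(c)–(d): forbidden (parity, ΔL, ΔJ).
Allowed pairs: 3 of 6.

3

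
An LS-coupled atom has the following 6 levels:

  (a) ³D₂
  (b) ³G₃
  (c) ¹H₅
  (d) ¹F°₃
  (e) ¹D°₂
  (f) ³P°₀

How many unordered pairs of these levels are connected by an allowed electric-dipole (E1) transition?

(a)–(b): forbidden (parity, ΔL).
(a)–(c): forbidden (parity, ΔS, ΔL, ΔJ).
(a)–(d): forbidden (ΔS).
(a)–(e): forbidden (ΔS).
(a)–(f): forbidden (ΔJ).
(b)–(c): forbidden (parity, ΔS, ΔJ).
(b)–(d): forbidden (ΔS).
(b)–(e): forbidden (ΔS, ΔL).
(b)–(f): forbidden (ΔL, ΔJ).
(c)–(d): forbidden (ΔL, ΔJ).
(c)–(e): forbidden (ΔL, ΔJ).
(c)–(f): forbidden (ΔS, ΔL, ΔJ).
(d)–(e): forbidden (parity).
(d)–(f): forbidden (parity, ΔS, ΔL, ΔJ).
(e)–(f): forbidden (parity, ΔS, ΔJ).
Allowed pairs: 0 of 15.

0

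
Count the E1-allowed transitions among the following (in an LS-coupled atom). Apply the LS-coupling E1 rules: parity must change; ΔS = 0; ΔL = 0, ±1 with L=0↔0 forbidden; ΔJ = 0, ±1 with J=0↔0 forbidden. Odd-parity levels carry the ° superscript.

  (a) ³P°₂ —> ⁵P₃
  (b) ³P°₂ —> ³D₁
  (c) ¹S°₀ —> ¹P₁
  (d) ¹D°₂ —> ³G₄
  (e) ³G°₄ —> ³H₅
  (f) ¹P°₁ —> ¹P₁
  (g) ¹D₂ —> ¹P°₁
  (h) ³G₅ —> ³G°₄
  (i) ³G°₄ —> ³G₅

(a) forbidden (ΔS fails)
(b) allowed
(c) allowed
(d) forbidden (ΔS, ΔL, ΔJ fail)
(e) allowed
(f) allowed
(g) allowed
(h) allowed
(i) allowed
Total allowed: 7 of 9.

7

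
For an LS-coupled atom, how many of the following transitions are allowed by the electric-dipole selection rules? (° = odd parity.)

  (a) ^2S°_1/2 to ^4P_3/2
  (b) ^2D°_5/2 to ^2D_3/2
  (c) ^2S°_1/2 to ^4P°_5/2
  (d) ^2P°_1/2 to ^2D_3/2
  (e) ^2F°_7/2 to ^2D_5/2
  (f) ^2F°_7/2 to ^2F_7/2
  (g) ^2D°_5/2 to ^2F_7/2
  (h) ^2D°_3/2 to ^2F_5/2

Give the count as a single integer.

(a) forbidden (ΔS fails)
(b) allowed
(c) forbidden (parity, ΔS, ΔJ fail)
(d) allowed
(e) allowed
(f) allowed
(g) allowed
(h) allowed
Total allowed: 6 of 8.

6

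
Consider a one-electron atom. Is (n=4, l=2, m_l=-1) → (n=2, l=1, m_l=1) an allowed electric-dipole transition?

forbidden

l: 2 → 1 (Δl = -1). Δl = ±1 ok.
Δm_l = 1 − (-1) = +2. E1 requires Δm_l = 0, ±1: fails.
The transition is electric-dipole forbidden.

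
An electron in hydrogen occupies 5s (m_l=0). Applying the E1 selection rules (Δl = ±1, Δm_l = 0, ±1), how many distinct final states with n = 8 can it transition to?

E1 requires Δl = ±1, so l_f ∈ {-1, 1}; with 0 ≤ l_f ≤ n_f−1 = 7, the allowed l_f values are {1}.
For l_f = 1: m_f ∈ {m_i−1, m_i, m_i+1} ∩ [−1, 1] = {-1, 0, 1} → 3 states.
Total: 3.

3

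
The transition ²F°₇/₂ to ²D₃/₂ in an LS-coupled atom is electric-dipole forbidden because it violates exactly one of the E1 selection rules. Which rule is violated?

the ΔJ = 0, ±1 rule

Parity must change: odd → even — ✓.
ΔS = 0: S: 1/2 → 1/2 — ✓.
ΔL = 0, ±1 (not L=0↔0): L: 3 → 2, ΔL = -1 — ✓.
ΔJ = 0, ±1 (not J=0↔0): J: 7/2 → 3/2, ΔJ = -2 — ✗.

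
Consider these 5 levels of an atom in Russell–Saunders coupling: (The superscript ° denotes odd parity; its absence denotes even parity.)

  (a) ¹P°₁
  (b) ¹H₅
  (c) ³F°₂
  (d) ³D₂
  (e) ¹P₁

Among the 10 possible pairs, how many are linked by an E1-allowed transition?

(a)–(b): forbidden (ΔL, ΔJ).
(a)–(c): forbidden (parity, ΔS, ΔL).
(a)–(d): forbidden (ΔS).
(a)–(e): allowed.
(b)–(c): forbidden (ΔS, ΔL, ΔJ).
(b)–(d): forbidden (parity, ΔS, ΔL, ΔJ).
(b)–(e): forbidden (parity, ΔL, ΔJ).
(c)–(d): allowed.
(c)–(e): forbidden (ΔS, ΔL).
(d)–(e): forbidden (parity, ΔS).
Allowed pairs: 2 of 10.

2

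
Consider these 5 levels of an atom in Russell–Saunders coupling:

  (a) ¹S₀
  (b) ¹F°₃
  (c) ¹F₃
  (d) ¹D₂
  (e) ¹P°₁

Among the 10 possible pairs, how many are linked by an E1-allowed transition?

(a)–(b): forbidden (ΔL, ΔJ).
(a)–(c): forbidden (parity, ΔL, ΔJ).
(a)–(d): forbidden (parity, ΔL, ΔJ).
(a)–(e): allowed.
(b)–(c): allowed.
(b)–(d): allowed.
(b)–(e): forbidden (parity, ΔL, ΔJ).
(c)–(d): forbidden (parity).
(c)–(e): forbidden (ΔL, ΔJ).
(d)–(e): allowed.
Allowed pairs: 4 of 10.

4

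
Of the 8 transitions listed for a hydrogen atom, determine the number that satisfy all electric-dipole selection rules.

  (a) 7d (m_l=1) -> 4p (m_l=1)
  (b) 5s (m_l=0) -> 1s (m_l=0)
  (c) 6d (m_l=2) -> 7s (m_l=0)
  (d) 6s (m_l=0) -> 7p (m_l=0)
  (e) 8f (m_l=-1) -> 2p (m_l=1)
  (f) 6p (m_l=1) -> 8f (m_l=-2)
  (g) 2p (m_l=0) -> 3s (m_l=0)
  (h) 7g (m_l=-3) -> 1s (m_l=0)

3

(a) allowed
(b) forbidden — Δl = +0 (E1 requires Δl = ±1)
(c) forbidden — Δl = -2 (E1 requires Δl = ±1); Δm_l = -2 (E1 requires Δm_l = 0, ±1)
(d) allowed
(e) forbidden — Δl = -2 (E1 requires Δl = ±1); Δm_l = +2 (E1 requires Δm_l = 0, ±1)
(f) forbidden — Δl = +2 (E1 requires Δl = ±1); Δm_l = -3 (E1 requires Δm_l = 0, ±1)
(g) allowed
(h) forbidden — Δl = -4 (E1 requires Δl = ±1); Δm_l = +3 (E1 requires Δm_l = 0, ±1)
Total allowed: 3 of 8.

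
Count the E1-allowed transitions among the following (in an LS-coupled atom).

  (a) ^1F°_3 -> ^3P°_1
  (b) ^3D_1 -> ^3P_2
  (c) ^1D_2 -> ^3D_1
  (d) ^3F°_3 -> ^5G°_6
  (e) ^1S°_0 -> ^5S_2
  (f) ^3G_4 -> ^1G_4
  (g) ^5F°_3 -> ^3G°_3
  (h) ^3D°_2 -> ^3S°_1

0

(a) forbidden (parity, ΔS, ΔL, ΔJ fail)
(b) forbidden (parity fails)
(c) forbidden (parity, ΔS fail)
(d) forbidden (parity, ΔS, ΔJ fail)
(e) forbidden (ΔS, ΔL, ΔJ fail)
(f) forbidden (parity, ΔS fail)
(g) forbidden (parity, ΔS fail)
(h) forbidden (parity, ΔL fail)
Total allowed: 0 of 8.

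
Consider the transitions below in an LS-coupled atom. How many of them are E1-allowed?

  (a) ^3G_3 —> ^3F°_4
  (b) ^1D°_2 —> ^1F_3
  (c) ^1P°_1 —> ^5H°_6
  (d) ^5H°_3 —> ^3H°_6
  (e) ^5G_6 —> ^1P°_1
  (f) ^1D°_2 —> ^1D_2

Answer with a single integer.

3

(a) allowed
(b) allowed
(c) forbidden (parity, ΔS, ΔL, ΔJ fail)
(d) forbidden (parity, ΔS, ΔJ fail)
(e) forbidden (ΔS, ΔL, ΔJ fail)
(f) allowed
Total allowed: 3 of 6.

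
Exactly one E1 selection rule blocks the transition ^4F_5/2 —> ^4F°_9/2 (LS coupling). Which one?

the ΔJ = 0, ±1 rule

Parity must change: even → odd — passes.
ΔJ = 0, ±1 (not J=0↔0): J: 5/2 → 9/2, ΔJ = +2 — fails.
ΔL = 0, ±1 (not L=0↔0): L: 3 → 3, ΔL = +0 — passes.
ΔS = 0: S: 3/2 → 3/2 — passes.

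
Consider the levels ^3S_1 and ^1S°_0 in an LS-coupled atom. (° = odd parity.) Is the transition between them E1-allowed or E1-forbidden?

Initial level: S=1, L=0, J=1, parity even. Final level: S=0, L=0, J=0, parity odd.
Parity must change: even → odd — passes.
ΔJ = 0, ±1 (not J=0↔0): J: 1 → 0, ΔJ = -1 — passes.
ΔS = 0: S: 1 → 0 — fails.
ΔL = 0, ±1 (not L=0↔0): L: 0 → 0, ΔL = +0 — fails.
Rule(s) violated: ΔS, ΔL.

forbidden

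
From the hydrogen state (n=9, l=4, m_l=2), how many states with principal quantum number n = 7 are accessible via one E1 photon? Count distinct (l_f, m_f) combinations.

E1 requires Δl = ±1, so l_f ∈ {3, 5}; with 0 ≤ l_f ≤ n_f−1 = 6, the allowed l_f values are {3, 5}.
For l_f = 3: m_f ∈ {m_i−1, m_i, m_i+1} ∩ [−3, 3] = {1, 2, 3} → 3 states.
For l_f = 5: m_f ∈ {m_i−1, m_i, m_i+1} ∩ [−5, 5] = {1, 2, 3} → 3 states.
Total: 6.

6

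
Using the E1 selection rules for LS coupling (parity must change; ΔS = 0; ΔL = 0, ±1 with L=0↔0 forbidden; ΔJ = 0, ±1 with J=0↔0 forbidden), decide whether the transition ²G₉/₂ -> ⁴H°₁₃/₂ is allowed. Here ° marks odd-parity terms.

ΔL = 0, ±1 (not L=0↔0): L: 4 → 5, ΔL = +1 — passes.
ΔJ = 0, ±1 (not J=0↔0): J: 9/2 → 13/2, ΔJ = +2 — fails.
Parity must change: even → odd — passes.
ΔS = 0: S: 1/2 → 3/2 — fails.
Rule(s) violated: ΔS, ΔJ.

forbidden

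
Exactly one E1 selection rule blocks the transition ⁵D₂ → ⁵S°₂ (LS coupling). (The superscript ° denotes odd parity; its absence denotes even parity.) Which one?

Initial level: S=2, L=2, J=2, parity even. Final level: S=2, L=0, J=2, parity odd.
ΔL = 0, ±1 (not L=0↔0): L: 2 → 0, ΔL = -2 — violated.
ΔJ = 0, ±1 (not J=0↔0): J: 2 → 2, ΔJ = +0 — satisfied.
ΔS = 0: S: 2 → 2 — satisfied.
Parity must change: even → odd — satisfied.

the ΔL = 0, ±1 rule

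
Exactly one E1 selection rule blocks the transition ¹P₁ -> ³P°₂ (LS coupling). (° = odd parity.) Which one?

ΔJ = 0, ±1 (not J=0↔0): J: 1 → 2, ΔJ = +1 — ✓.
ΔS = 0: S: 0 → 1 — ✗.
Parity must change: even → odd — ✓.
ΔL = 0, ±1 (not L=0↔0): L: 1 → 1, ΔL = +0 — ✓.

the ΔS = 0 rule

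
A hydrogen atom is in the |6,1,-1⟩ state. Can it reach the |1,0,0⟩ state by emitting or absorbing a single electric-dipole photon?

allowed

Δl = 0 − 1 = -1; the E1 rule Δl = ±1 is satisfied.
Δm_l = 0 − (-1) = +1. E1 requires Δm_l = 0, ±1: satisfied.
All E1 selection rules are satisfied.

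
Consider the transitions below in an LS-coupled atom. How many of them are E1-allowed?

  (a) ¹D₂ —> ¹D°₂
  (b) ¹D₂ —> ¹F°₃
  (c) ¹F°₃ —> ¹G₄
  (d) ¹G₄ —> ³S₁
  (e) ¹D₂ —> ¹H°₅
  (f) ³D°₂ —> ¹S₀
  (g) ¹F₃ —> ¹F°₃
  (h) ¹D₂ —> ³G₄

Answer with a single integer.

4

(a) allowed
(b) allowed
(c) allowed
(d) forbidden (parity, ΔS, ΔL, ΔJ fail)
(e) forbidden (ΔL, ΔJ fail)
(f) forbidden (ΔS, ΔL, ΔJ fail)
(g) allowed
(h) forbidden (parity, ΔS, ΔL, ΔJ fail)
Total allowed: 4 of 8.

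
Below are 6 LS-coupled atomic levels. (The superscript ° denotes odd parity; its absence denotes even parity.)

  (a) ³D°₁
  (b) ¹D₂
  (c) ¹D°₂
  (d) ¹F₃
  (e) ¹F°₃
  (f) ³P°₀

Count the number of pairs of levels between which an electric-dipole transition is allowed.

(a)–(b): forbidden (ΔS).
(a)–(c): forbidden (parity, ΔS).
(a)–(d): forbidden (ΔS, ΔJ).
(a)–(e): forbidden (parity, ΔS, ΔJ).
(a)–(f): forbidden (parity).
(b)–(c): allowed.
(b)–(d): forbidden (parity).
(b)–(e): allowed.
(b)–(f): forbidden (ΔS, ΔJ).
(c)–(d): allowed.
(c)–(e): forbidden (parity).
(c)–(f): forbidden (parity, ΔS, ΔJ).
(d)–(e): allowed.
(d)–(f): forbidden (ΔS, ΔL, ΔJ).
(e)–(f): forbidden (parity, ΔS, ΔL, ΔJ).
Allowed pairs: 4 of 15.

4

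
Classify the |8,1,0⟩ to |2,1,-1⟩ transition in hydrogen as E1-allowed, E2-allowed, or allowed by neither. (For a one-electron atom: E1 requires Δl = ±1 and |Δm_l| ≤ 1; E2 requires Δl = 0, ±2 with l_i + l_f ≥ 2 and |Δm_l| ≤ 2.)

Δl = 1 − 1 = +0; l_i + l_f = 2.
Δm_l = -1.
E1 (Δl = ±1, |Δm_l| ≤ 1): not satisfied.
E2 (Δl = 0,±2, l_i+l_f ≥ 2, |Δm_l| ≤ 2): satisfied.

E2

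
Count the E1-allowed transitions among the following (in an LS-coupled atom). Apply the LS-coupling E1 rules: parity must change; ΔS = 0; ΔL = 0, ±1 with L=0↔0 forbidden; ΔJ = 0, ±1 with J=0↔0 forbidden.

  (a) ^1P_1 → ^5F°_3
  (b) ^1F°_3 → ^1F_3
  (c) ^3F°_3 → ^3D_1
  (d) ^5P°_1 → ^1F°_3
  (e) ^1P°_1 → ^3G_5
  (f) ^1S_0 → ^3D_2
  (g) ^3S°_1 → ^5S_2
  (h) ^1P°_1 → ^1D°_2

1

(a) forbidden (ΔS, ΔL, ΔJ fail)
(b) allowed
(c) forbidden (ΔJ fails)
(d) forbidden (parity, ΔS, ΔL, ΔJ fail)
(e) forbidden (ΔS, ΔL, ΔJ fail)
(f) forbidden (parity, ΔS, ΔL, ΔJ fail)
(g) forbidden (ΔS, ΔL fail)
(h) forbidden (parity fails)
Total allowed: 1 of 8.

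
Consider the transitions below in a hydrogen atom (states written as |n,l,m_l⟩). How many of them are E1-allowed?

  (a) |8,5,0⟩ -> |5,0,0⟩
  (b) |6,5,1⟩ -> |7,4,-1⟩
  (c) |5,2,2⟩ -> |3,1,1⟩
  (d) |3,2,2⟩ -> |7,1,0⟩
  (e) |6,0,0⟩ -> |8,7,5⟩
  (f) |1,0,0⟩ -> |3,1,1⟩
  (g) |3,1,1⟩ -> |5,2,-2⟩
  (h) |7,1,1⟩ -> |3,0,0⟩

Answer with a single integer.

3

(a) forbidden — Δl = -5 (E1 requires Δl = ±1)
(b) forbidden — Δm_l = -2 (E1 requires Δm_l = 0, ±1)
(c) allowed
(d) forbidden — Δm_l = -2 (E1 requires Δm_l = 0, ±1)
(e) forbidden — Δl = +7 (E1 requires Δl = ±1); Δm_l = +5 (E1 requires Δm_l = 0, ±1)
(f) allowed
(g) forbidden — Δm_l = -3 (E1 requires Δm_l = 0, ±1)
(h) allowed
Total allowed: 3 of 8.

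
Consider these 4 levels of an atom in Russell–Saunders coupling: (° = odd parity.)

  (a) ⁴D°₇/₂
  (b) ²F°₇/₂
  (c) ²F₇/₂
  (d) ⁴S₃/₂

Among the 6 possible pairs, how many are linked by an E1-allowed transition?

(a)–(b): forbidden (parity, ΔS).
(a)–(c): forbidden (ΔS).
(a)–(d): forbidden (ΔL, ΔJ).
(b)–(c): allowed.
(b)–(d): forbidden (ΔS, ΔL, ΔJ).
(c)–(d): forbidden (parity, ΔS, ΔL, ΔJ).
Allowed pairs: 1 of 6.

1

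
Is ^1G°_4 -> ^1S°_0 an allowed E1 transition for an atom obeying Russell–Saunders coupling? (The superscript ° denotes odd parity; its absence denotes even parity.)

forbidden

Parity must change: odd → odd — fails.
ΔS = 0: S: 0 → 0 — ok.
ΔL = 0, ±1 (not L=0↔0): L: 4 → 0, ΔL = -4 — fails.
ΔJ = 0, ±1 (not J=0↔0): J: 4 → 0, ΔJ = -4 — fails.
Rule(s) violated: parity, ΔL, ΔJ.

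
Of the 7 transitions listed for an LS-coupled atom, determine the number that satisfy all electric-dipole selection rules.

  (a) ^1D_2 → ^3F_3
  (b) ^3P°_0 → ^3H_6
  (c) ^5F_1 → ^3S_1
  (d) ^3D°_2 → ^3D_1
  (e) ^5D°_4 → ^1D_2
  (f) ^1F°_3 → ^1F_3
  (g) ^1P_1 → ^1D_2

2

(a) forbidden (parity, ΔS fail)
(b) forbidden (ΔL, ΔJ fail)
(c) forbidden (parity, ΔS, ΔL fail)
(d) allowed
(e) forbidden (ΔS, ΔJ fail)
(f) allowed
(g) forbidden (parity fails)
Total allowed: 2 of 7.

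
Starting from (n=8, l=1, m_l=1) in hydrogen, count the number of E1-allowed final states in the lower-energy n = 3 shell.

E1 requires Δl = ±1, so l_f ∈ {0, 2}; with 0 ≤ l_f ≤ n_f−1 = 2, the allowed l_f values are {0, 2}.
For l_f = 0: m_f ∈ {m_i−1, m_i, m_i+1} ∩ [−0, 0] = {0} → 1 state.
For l_f = 2: m_f ∈ {m_i−1, m_i, m_i+1} ∩ [−2, 2] = {0, 1, 2} → 3 states.
Total: 4.

4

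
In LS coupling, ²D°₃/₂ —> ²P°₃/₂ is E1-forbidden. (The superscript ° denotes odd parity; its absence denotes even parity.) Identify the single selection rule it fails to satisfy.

ΔJ = 0, ±1 (not J=0↔0): J: 3/2 → 3/2, ΔJ = +0 — satisfied.
ΔL = 0, ±1 (not L=0↔0): L: 2 → 1, ΔL = -1 — satisfied.
Parity must change: odd → odd — violated.
ΔS = 0: S: 1/2 → 1/2 — satisfied.

parity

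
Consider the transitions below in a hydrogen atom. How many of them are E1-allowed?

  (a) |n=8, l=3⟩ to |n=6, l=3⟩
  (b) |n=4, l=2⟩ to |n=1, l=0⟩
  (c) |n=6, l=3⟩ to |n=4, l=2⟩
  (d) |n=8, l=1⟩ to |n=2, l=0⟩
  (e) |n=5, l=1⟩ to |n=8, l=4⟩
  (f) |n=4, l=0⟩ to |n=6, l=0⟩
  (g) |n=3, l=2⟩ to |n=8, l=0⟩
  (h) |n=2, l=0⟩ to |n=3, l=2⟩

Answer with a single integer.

2

(a) forbidden — Δl = +0 (E1 requires Δl = ±1)
(b) forbidden — Δl = -2 (E1 requires Δl = ±1)
(c) allowed
(d) allowed
(e) forbidden — Δl = +3 (E1 requires Δl = ±1)
(f) forbidden — Δl = +0 (E1 requires Δl = ±1)
(g) forbidden — Δl = -2 (E1 requires Δl = ±1)
(h) forbidden — Δl = +2 (E1 requires Δl = ±1)
Total allowed: 2 of 8.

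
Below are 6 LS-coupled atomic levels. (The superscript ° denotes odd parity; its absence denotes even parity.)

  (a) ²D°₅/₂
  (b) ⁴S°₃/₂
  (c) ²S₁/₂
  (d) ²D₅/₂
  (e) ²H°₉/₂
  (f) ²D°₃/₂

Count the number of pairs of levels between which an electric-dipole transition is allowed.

2

(a)–(b): forbidden (parity, ΔS, ΔL).
(a)–(c): forbidden (ΔL, ΔJ).
(a)–(d): allowed.
(a)–(e): forbidden (parity, ΔL, ΔJ).
(a)–(f): forbidden (parity).
(b)–(c): forbidden (ΔS, ΔL).
(b)–(d): forbidden (ΔS, ΔL).
(b)–(e): forbidden (parity, ΔS, ΔL, ΔJ).
(b)–(f): forbidden (parity, ΔS, ΔL).
(c)–(d): forbidden (parity, ΔL, ΔJ).
(c)–(e): forbidden (ΔL, ΔJ).
(c)–(f): forbidden (ΔL).
(d)–(e): forbidden (ΔL, ΔJ).
(d)–(f): allowed.
(e)–(f): forbidden (parity, ΔL, ΔJ).
Allowed pairs: 2 of 15.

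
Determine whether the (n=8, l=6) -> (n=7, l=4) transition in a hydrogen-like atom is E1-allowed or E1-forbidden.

forbidden

Δl = 4 − 6 = -2; the E1 rule Δl = ±1 is ✗.
The transition is electric-dipole forbidden.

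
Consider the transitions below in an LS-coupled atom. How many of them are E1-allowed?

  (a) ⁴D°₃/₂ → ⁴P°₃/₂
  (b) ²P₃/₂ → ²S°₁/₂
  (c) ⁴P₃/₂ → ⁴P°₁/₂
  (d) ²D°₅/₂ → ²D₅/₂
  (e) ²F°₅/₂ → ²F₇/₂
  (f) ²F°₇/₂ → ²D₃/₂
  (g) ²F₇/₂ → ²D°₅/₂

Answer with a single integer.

5

(a) forbidden (parity fails)
(b) allowed
(c) allowed
(d) allowed
(e) allowed
(f) forbidden (ΔJ fails)
(g) allowed
Total allowed: 5 of 7.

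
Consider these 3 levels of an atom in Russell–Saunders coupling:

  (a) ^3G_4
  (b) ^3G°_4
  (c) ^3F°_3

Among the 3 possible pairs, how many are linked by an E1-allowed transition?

2

(a)–(b): allowed.
(a)–(c): allowed.
(b)–(c): forbidden (parity).
Allowed pairs: 2 of 3.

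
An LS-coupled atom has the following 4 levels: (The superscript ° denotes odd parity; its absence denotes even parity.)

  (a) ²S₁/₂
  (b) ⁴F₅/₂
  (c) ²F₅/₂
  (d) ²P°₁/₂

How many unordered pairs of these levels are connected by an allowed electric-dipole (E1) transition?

(a)–(b): forbidden (parity, ΔS, ΔL, ΔJ).
(a)–(c): forbidden (parity, ΔL, ΔJ).
(a)–(d): allowed.
(b)–(c): forbidden (parity, ΔS).
(b)–(d): forbidden (ΔS, ΔL, ΔJ).
(c)–(d): forbidden (ΔL, ΔJ).
Allowed pairs: 1 of 6.

1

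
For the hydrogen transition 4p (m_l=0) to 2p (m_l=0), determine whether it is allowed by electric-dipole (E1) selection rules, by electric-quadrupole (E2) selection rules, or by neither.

Δl = 1 − 1 = +0; l_i + l_f = 2.
Δm_l = +0.
E1 (Δl = ±1, |Δm_l| ≤ 1): not satisfied.
E2 (Δl = 0,±2, l_i+l_f ≥ 2, |Δm_l| ≤ 2): satisfied.

E2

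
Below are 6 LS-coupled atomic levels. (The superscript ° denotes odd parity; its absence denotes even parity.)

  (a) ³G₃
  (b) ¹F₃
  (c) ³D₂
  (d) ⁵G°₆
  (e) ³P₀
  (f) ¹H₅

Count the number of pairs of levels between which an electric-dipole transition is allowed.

(a)–(b): forbidden (parity, ΔS).
(a)–(c): forbidden (parity, ΔL).
(a)–(d): forbidden (ΔS, ΔJ).
(a)–(e): forbidden (parity, ΔL, ΔJ).
(a)–(f): forbidden (parity, ΔS, ΔJ).
(b)–(c): forbidden (parity, ΔS).
(b)–(d): forbidden (ΔS, ΔJ).
(b)–(e): forbidden (parity, ΔS, ΔL, ΔJ).
(b)–(f): forbidden (parity, ΔL, ΔJ).
(c)–(d): forbidden (ΔS, ΔL, ΔJ).
(c)–(e): forbidden (parity, ΔJ).
(c)–(f): forbidden (parity, ΔS, ΔL, ΔJ).
(d)–(e): forbidden (ΔS, ΔL, ΔJ).
(d)–(f): forbidden (ΔS).
(e)–(f): forbidden (parity, ΔS, ΔL, ΔJ).
Allowed pairs: 0 of 15.

0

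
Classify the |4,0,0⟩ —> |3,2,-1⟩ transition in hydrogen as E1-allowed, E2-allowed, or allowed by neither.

E2

Δl = 2 − 0 = +2; l_i + l_f = 2.
Δm_l = -1.
E1 (Δl = ±1, |Δm_l| ≤ 1): not satisfied.
E2 (Δl = 0,±2, l_i+l_f ≥ 2, |Δm_l| ≤ 2): satisfied.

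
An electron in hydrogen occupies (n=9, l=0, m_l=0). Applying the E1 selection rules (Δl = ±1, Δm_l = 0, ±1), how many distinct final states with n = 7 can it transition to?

E1 requires Δl = ±1, so l_f ∈ {-1, 1}; with 0 ≤ l_f ≤ n_f−1 = 6, the allowed l_f values are {1}.
For l_f = 1: m_f ∈ {m_i−1, m_i, m_i+1} ∩ [−1, 1] = {-1, 0, 1} → 3 states.
Total: 3.

3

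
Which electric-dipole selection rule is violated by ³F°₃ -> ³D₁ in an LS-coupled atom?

the ΔJ = 0, ±1 rule

Reading off the term symbols: S 1→1, L 3→2, J 3→1, parity odd→even.
ΔS = 0: S: 1 → 1 — passes.
Parity must change: odd → even — passes.
ΔJ = 0, ±1 (not J=0↔0): J: 3 → 1, ΔJ = -2 — fails.
ΔL = 0, ±1 (not L=0↔0): L: 3 → 2, ΔL = -1 — passes.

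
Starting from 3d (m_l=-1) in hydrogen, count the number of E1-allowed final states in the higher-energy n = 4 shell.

E1 requires Δl = ±1, so l_f ∈ {1, 3}; with 0 ≤ l_f ≤ n_f−1 = 3, the allowed l_f values are {1, 3}.
For l_f = 1: m_f ∈ {m_i−1, m_i, m_i+1} ∩ [−1, 1] = {-1, 0} → 2 states.
For l_f = 3: m_f ∈ {m_i−1, m_i, m_i+1} ∩ [−3, 3] = {-2, -1, 0} → 3 states.
Total: 5.

5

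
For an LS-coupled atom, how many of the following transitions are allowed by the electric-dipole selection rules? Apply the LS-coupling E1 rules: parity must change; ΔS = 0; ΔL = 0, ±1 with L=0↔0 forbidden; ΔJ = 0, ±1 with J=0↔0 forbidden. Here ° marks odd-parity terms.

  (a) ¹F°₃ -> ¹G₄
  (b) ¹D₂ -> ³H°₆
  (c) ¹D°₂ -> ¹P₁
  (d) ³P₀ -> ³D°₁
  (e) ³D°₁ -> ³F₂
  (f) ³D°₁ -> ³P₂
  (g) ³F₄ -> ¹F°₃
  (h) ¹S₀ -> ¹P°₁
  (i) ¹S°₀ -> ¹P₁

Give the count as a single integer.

(a) allowed
(b) forbidden (ΔS, ΔL, ΔJ fail)
(c) allowed
(d) allowed
(e) allowed
(f) allowed
(g) forbidden (ΔS fails)
(h) allowed
(i) allowed
Total allowed: 7 of 9.

7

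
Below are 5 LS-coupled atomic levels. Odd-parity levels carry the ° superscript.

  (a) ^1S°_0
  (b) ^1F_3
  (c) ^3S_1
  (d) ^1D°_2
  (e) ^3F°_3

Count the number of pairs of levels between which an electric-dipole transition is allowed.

1

(a)–(b): forbidden (ΔL, ΔJ).
(a)–(c): forbidden (ΔS, ΔL).
(a)–(d): forbidden (parity, ΔL, ΔJ).
(a)–(e): forbidden (parity, ΔS, ΔL, ΔJ).
(b)–(c): forbidden (parity, ΔS, ΔL, ΔJ).
(b)–(d): allowed.
(b)–(e): forbidden (ΔS).
(c)–(d): forbidden (ΔS, ΔL).
(c)–(e): forbidden (ΔL, ΔJ).
(d)–(e): forbidden (parity, ΔS).
Allowed pairs: 1 of 10.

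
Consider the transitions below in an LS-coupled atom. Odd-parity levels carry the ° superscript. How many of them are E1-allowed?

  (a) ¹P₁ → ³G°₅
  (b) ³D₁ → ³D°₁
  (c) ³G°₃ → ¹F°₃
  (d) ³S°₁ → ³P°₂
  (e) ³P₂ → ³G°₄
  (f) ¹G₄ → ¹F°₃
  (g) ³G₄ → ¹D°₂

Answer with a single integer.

2

(a) forbidden (ΔS, ΔL, ΔJ fail)
(b) allowed
(c) forbidden (parity, ΔS fail)
(d) forbidden (parity fails)
(e) forbidden (ΔL, ΔJ fail)
(f) allowed
(g) forbidden (ΔS, ΔL, ΔJ fail)
Total allowed: 2 of 7.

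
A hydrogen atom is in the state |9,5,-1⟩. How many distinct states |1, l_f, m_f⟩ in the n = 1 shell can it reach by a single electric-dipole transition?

E1 requires l_f ∈ {4, 6}, but neither lies in [0, 0], so no final state is reachable.
Total: 0.

0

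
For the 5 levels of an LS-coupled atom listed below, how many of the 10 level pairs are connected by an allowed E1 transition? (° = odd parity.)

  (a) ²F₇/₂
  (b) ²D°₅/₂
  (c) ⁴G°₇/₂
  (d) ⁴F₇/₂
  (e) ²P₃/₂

(a)–(b): allowed.
(a)–(c): forbidden (ΔS).
(a)–(d): forbidden (parity, ΔS).
(a)–(e): forbidden (parity, ΔL, ΔJ).
(b)–(c): forbidden (parity, ΔS, ΔL).
(b)–(d): forbidden (ΔS).
(b)–(e): allowed.
(c)–(d): allowed.
(c)–(e): forbidden (ΔS, ΔL, ΔJ).
(d)–(e): forbidden (parity, ΔS, ΔL, ΔJ).
Allowed pairs: 3 of 10.

3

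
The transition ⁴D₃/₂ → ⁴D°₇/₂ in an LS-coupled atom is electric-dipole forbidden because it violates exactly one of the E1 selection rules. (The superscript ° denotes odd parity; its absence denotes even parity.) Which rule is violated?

the ΔJ = 0, ±1 rule

Initial level: S=3/2, L=2, J=3/2, parity even. Final level: S=3/2, L=2, J=7/2, parity odd.
ΔS = 0: S: 3/2 → 3/2 — ✓.
ΔL = 0, ±1 (not L=0↔0): L: 2 → 2, ΔL = +0 — ✓.
ΔJ = 0, ±1 (not J=0↔0): J: 3/2 → 7/2, ΔJ = +2 — ✗.
Parity must change: even → odd — ✓.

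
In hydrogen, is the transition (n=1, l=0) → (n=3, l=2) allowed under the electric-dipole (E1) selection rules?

forbidden

l: 0 → 2 (Δl = +2). Δl = ±1 fails.
The transition is electric-dipole forbidden.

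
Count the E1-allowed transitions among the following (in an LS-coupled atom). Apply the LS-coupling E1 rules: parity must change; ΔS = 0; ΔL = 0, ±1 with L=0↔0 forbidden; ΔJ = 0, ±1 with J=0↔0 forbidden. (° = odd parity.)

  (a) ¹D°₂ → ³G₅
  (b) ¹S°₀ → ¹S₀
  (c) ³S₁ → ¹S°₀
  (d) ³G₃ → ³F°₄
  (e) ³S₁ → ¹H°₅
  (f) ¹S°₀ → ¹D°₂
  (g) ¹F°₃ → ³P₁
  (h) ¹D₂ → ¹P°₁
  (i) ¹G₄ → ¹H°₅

3

(a) forbidden (ΔS, ΔL, ΔJ fail)
(b) forbidden (ΔL, ΔJ fail)
(c) forbidden (ΔS, ΔL fail)
(d) allowed
(e) forbidden (ΔS, ΔL, ΔJ fail)
(f) forbidden (parity, ΔL, ΔJ fail)
(g) forbidden (ΔS, ΔL, ΔJ fail)
(h) allowed
(i) allowed
Total allowed: 3 of 9.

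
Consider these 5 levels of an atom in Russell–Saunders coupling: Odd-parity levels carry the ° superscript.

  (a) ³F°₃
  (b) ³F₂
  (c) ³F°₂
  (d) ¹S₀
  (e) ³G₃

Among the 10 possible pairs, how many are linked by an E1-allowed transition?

4

(a)–(b): allowed.
(a)–(c): forbidden (parity).
(a)–(d): forbidden (ΔS, ΔL, ΔJ).
(a)–(e): allowed.
(b)–(c): allowed.
(b)–(d): forbidden (parity, ΔS, ΔL, ΔJ).
(b)–(e): forbidden (parity).
(c)–(d): forbidden (ΔS, ΔL, ΔJ).
(c)–(e): allowed.
(d)–(e): forbidden (parity, ΔS, ΔL, ΔJ).
Allowed pairs: 4 of 10.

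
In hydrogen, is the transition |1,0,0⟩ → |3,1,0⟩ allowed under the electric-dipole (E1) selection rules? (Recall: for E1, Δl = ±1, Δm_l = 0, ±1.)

Δl = 1 − 0 = +1; the E1 rule Δl = ±1 is ✓.
Δm_l = 0 − (0) = +0. E1 requires Δm_l = 0, ±1: ✓.
All E1 selection rules are satisfied.

allowed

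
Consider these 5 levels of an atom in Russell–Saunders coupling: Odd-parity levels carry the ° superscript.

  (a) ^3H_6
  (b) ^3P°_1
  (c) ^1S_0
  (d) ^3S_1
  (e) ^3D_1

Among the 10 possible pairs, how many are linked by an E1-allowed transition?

(a)–(b): forbidden (ΔL, ΔJ).
(a)–(c): forbidden (parity, ΔS, ΔL, ΔJ).
(a)–(d): forbidden (parity, ΔL, ΔJ).
(a)–(e): forbidden (parity, ΔL, ΔJ).
(b)–(c): forbidden (ΔS).
(b)–(d): allowed.
(b)–(e): allowed.
(c)–(d): forbidden (parity, ΔS, ΔL).
(c)–(e): forbidden (parity, ΔS, ΔL).
(d)–(e): forbidden (parity, ΔL).
Allowed pairs: 2 of 10.

2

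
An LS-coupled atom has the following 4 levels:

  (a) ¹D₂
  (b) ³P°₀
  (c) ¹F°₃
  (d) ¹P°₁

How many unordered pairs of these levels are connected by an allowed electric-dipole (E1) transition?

(a)–(b): forbidden (ΔS, ΔJ).
(a)–(c): allowed.
(a)–(d): allowed.
(b)–(c): forbidden (parity, ΔS, ΔL, ΔJ).
(b)–(d): forbidden (parity, ΔS).
(c)–(d): forbidden (parity, ΔL, ΔJ).
Allowed pairs: 2 of 6.

2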